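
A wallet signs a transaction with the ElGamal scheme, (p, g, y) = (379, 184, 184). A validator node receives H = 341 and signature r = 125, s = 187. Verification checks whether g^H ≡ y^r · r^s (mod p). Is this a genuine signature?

Left side g^H mod p:
Squares mod 379: 184^1≡184, 184^2≡125, 184^4≡86, 184^8≡195, 184^16≡125, 184^32≡86, 184^64≡195, 184^128≡125, 184^256≡86
341 = 256 + 64 + 16 + 4 + 1, so 184^341 ≡ 86·195·125·86·184 ≡ 285 (mod 379)
Right side y^r · r^s mod p:
Squares mod 379: 184^1≡184, 184^2≡125, 184^4≡86, 184^8≡195, 184^16≡125, 184^32≡86, 184^64≡195
125 = 64 + 32 + 16 + 8 + 4 + 1, so 184^125 ≡ 195·86·125·195·86·184 ≡ 241 (mod 379)
Squares mod 379: 125^1≡125, 125^2≡86, 125^4≡195, 125^8≡125, 125^16≡86, 125^32≡195, 125^64≡125, 125^128≡86
187 = 128 + 32 + 16 + 8 + 2 + 1, so 125^187 ≡ 86·195·86·125·86·125 ≡ 119 (mod 379)
241·119 = 28679 ≡ 254 (mod 379)
285 ≠ 254, so verification fails.

forged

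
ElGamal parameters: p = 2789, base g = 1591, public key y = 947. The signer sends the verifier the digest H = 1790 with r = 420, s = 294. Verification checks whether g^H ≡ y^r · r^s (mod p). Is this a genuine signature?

Left side g^H mod p:
1591^2 = 2531281 ≡ 1658
1591^4 ≡ 1658^2 = 2748964 ≡ 1799
1591^8 ≡ 1799^2 = 3236401 ≡ 1161
1591^16 ≡ 1161^2 = 1347921 ≡ 834
1591^32 ≡ 834^2 = 695556 ≡ 1095
1591^64 ≡ 1095^2 = 1199025 ≡ 2544
1591^128 ≡ 2544^2 = 6471936 ≡ 1456
1591^256 ≡ 1456^2 = 2119936 ≡ 296
1591^512 ≡ 296^2 = 87616 ≡ 1157
1591^1024 ≡ 1157^2 = 1338649 ≡ 2718
1790 = 1024 + 512 + 128 + 64 + 32 + 16 + 8 + 4 + 2, so 1591^1790 ≡ 2718·1157·1456·2544·1095·834·1161·1799·1658 ≡ 790 (mod 2789)
Right side y^r · r^s mod p:
947^2 = 896809 ≡ 1540
947^4 ≡ 1540^2 = 2371600 ≡ 950
947^8 ≡ 950^2 = 902500 ≡ 1653
947^16 ≡ 1653^2 = 2732409 ≡ 1978
947^32 ≡ 1978^2 = 3912484 ≡ 2306
947^64 ≡ 2306^2 = 5317636 ≡ 1802
947^128 ≡ 1802^2 = 3247204 ≡ 808
947^256 ≡ 808^2 = 652864 ≡ 238
420 = 256 + 128 + 32 + 4, so 947^420 ≡ 238·808·2306·950 ≡ 1179 (mod 2789)
420^2 = 176400 ≡ 693
420^4 ≡ 693^2 = 480249 ≡ 541
420^8 ≡ 541^2 = 292681 ≡ 2625
420^16 ≡ 2625^2 = 6890625 ≡ 1795
420^32 ≡ 1795^2 = 3222025 ≡ 730
420^64 ≡ 730^2 = 532900 ≡ 201
420^128 ≡ 201^2 = 40401 ≡ 1355
420^256 ≡ 1355^2 = 1836025 ≡ 863
294 = 256 + 32 + 4 + 2, so 420^294 ≡ 863·730·541·693 ≡ 294 (mod 2789)
1179·294 = 346626 ≡ 790 (mod 2789)
790 ≡ 790 (mod 2789), so the signature is genuine.

genuine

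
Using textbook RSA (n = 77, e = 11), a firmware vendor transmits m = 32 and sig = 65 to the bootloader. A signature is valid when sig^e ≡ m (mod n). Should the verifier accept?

Squares mod 77: sig^1≡65, sig^2≡67, sig^4≡23, sig^8≡67
11 = 8 + 2 + 1, so sig^11 ≡ 67·67·65 ≡ 32 (mod 77)
32 = m, so the signature checks out.

accept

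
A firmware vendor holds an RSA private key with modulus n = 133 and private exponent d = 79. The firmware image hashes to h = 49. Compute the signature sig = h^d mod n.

49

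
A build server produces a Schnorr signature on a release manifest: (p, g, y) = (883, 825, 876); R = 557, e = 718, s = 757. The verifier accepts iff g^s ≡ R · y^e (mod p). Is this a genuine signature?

genuine

g^s mod p:
825^2 = 680625 ≡ 715
825^4 ≡ 715^2 = 511225 ≡ 851
825^8 ≡ 851^2 = 724201 ≡ 141
825^16 ≡ 141^2 = 19881 ≡ 455
825^32 ≡ 455^2 = 207025 ≡ 403
825^64 ≡ 403^2 = 162409 ≡ 820
825^128 ≡ 820^2 = 672400 ≡ 437
825^256 ≡ 437^2 = 190969 ≡ 241
825^512 ≡ 241^2 = 58081 ≡ 686
757 = 512 + 128 + 64 + 32 + 16 + 4 + 1, so 825^757 ≡ 686·437·820·403·455·851·825 ≡ 778 (mod 883)
R · y^e mod p:
876^2 = 767376 ≡ 49
876^4 ≡ 49^2 = 2401 ≡ 635
876^8 ≡ 635^2 = 403225 ≡ 577
876^16 ≡ 577^2 = 332929 ≡ 38
876^32 ≡ 38^2 = 1444 ≡ 561
876^64 ≡ 561^2 = 314721 ≡ 373
876^128 ≡ 373^2 = 139129 ≡ 498
876^256 ≡ 498^2 = 248004 ≡ 764
876^512 ≡ 764^2 = 583696 ≡ 33
718 = 512 + 128 + 64 + 8 + 4 + 2, so 876^718 ≡ 33·498·373·577·635·49 ≡ 561 (mod 883)
557·561 = 312477 ≡ 778 (mod 883)
778 ≡ 778 (mod 883); signature holds.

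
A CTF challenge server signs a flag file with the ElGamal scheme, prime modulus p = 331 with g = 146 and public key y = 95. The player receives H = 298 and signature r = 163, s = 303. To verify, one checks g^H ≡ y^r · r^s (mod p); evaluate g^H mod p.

146^2 = 21316 ≡ 132
146^4 ≡ 132^2 = 17424 ≡ 212
146^8 ≡ 212^2 = 44944 ≡ 259
146^16 ≡ 259^2 = 67081 ≡ 219
146^32 ≡ 219^2 = 47961 ≡ 297
146^64 ≡ 297^2 = 88209 ≡ 163
146^128 ≡ 163^2 = 26569 ≡ 89
146^256 ≡ 89^2 = 7921 ≡ 308
298 = 256 + 32 + 8 + 2, so 146^298 ≡ 308·297·259·132 ≡ 146 (mod 331)

146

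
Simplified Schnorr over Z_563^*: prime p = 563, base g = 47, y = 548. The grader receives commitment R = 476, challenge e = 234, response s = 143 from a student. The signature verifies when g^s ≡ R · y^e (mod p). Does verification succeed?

fails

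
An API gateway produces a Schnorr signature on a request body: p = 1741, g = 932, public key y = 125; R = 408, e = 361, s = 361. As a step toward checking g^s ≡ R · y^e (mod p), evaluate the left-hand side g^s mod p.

932^2 = 868624 ≡ 1606
932^4 ≡ 1606^2 = 2579236 ≡ 815
932^8 ≡ 815^2 = 664225 ≡ 904
932^16 ≡ 904^2 = 817216 ≡ 687
932^32 ≡ 687^2 = 471969 ≡ 158
932^64 ≡ 158^2 = 24964 ≡ 590
932^128 ≡ 590^2 = 348100 ≡ 1641
932^256 ≡ 1641^2 = 2692881 ≡ 1295
361 = 256 + 64 + 32 + 8 + 1, so 932^361 ≡ 1295·590·158·904·932 ≡ 511 (mod 1741)

511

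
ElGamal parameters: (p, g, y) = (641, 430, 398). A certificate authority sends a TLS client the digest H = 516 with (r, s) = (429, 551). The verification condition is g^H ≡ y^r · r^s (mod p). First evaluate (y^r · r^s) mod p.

398^2 = 158404 ≡ 77
398^4 ≡ 77^2 = 5929 ≡ 160
398^8 ≡ 160^2 = 25600 ≡ 601
398^16 ≡ 601^2 = 361201 ≡ 318
398^32 ≡ 318^2 = 101124 ≡ 487
398^64 ≡ 487^2 = 237169 ≡ 640
398^128 ≡ 640^2 = 409600 ≡ 1
398^256 ≡ 1^2 = 1
429 = 256 + 128 + 32 + 8 + 4 + 1, so 398^429 ≡ 1·1·487·601·160·398 ≡ 517 (mod 641)
429^2 = 184041 ≡ 74
429^4 ≡ 74^2 = 5476 ≡ 348
429^8 ≡ 348^2 = 121104 ≡ 596
429^16 ≡ 596^2 = 355216 ≡ 102
429^32 ≡ 102^2 = 10404 ≡ 148
429^64 ≡ 148^2 = 21904 ≡ 110
429^128 ≡ 110^2 = 12100 ≡ 562
429^256 ≡ 562^2 = 315844 ≡ 472
429^512 ≡ 472^2 = 222784 ≡ 357
551 = 512 + 32 + 4 + 2 + 1, so 429^551 ≡ 357·148·348·74·429 ≡ 294 (mod 641)
y^r · r^s ≡ 517·294 = 151998 ≡ 81 (mod 641)

81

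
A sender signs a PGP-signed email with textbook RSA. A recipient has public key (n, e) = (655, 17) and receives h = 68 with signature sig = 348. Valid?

Squares mod 655: sig^1≡348, sig^2≡584, sig^4≡456, sig^8≡301, sig^16≡211
17 = 16 + 1, so sig^17 ≡ 211·348 ≡ 68 (mod 655)
68 = h, so the signature checks out.

yes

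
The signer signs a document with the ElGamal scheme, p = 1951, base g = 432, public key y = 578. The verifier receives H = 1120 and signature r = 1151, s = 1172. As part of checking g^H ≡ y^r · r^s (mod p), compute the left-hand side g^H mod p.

1429

Squares mod 1951: 432^1≡432, 432^2≡1279, 432^4≡903, 432^8≡1842, 432^16≡175, 432^32≡1360, 432^64≡52, 432^128≡753, 432^256≡1219, 432^512≡1250, 432^1024≡1700
1120 = 1024 + 64 + 32, so 432^1120 ≡ 1700·52·1360 ≡ 1429 (mod 1951)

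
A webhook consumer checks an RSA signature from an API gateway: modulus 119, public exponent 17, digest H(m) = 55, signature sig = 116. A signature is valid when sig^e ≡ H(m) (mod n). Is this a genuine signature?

sig^2 ≡ 116^2 = 13456 ≡ 9
sig^4 ≡ 9^2 = 81
sig^8 ≡ 81^2 = 6561 ≡ 16
sig^16 ≡ 16^2 = 256 ≡ 18
17 = 16 + 1, so sig^17 ≡ 18·116 ≡ 65 (mod 119)
sig^17 mod 119 = 65, but H(m) = 55.

forged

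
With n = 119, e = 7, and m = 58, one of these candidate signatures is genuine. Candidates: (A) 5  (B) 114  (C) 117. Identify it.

Candidate A: Squares mod 119: 5^1≡5, 5^2≡25, 5^4≡30; 7 = 4 + 2 + 1, so 5^7 ≡ 30·25·5 ≡ 61 (mod 119)
Candidate B: Squares mod 119: 114^1≡114, 114^2≡25, 114^4≡30; 7 = 4 + 2 + 1, so 114^7 ≡ 30·25·114 ≡ 58 (mod 119)
  → matches m = 58
Candidate C: Squares mod 119: 117^1≡117, 117^2≡4, 117^4≡16; 7 = 4 + 2 + 1, so 117^7 ≡ 16·4·117 ≡ 110 (mod 119)

B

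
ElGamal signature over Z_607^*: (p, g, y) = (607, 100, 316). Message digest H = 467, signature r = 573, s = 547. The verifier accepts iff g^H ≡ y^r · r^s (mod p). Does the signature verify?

verifies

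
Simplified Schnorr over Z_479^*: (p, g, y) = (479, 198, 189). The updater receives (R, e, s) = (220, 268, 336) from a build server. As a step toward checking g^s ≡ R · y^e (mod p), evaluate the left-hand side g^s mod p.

244

198^2 = 39204 ≡ 405
198^4 ≡ 405^2 = 164025 ≡ 207
198^8 ≡ 207^2 = 42849 ≡ 218
198^16 ≡ 218^2 = 47524 ≡ 103
198^32 ≡ 103^2 = 10609 ≡ 71
198^64 ≡ 71^2 = 5041 ≡ 251
198^128 ≡ 251^2 = 63001 ≡ 252
198^256 ≡ 252^2 = 63504 ≡ 276
336 = 256 + 64 + 16, so 198^336 ≡ 276·251·103 ≡ 244 (mod 479)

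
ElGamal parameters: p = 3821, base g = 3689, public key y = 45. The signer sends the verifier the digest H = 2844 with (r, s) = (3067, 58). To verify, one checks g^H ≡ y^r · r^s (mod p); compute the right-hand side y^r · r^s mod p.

45^2 = 2025
45^4 ≡ 2025^2 = 4100625 ≡ 692
45^8 ≡ 692^2 = 478864 ≡ 1239
45^16 ≡ 1239^2 = 1535121 ≡ 2900
45^32 ≡ 2900^2 = 8410000 ≡ 3800
45^64 ≡ 3800^2 = 14440000 ≡ 441
45^128 ≡ 441^2 = 194481 ≡ 3431
45^256 ≡ 3431^2 = 11771761 ≡ 3081
45^512 ≡ 3081^2 = 9492561 ≡ 1197
45^1024 ≡ 1197^2 = 1432809 ≡ 3755
45^2048 ≡ 3755^2 = 14100025 ≡ 535
3067 = 2048 + 512 + 256 + 128 + 64 + 32 + 16 + 8 + 2 + 1, so 45^3067 ≡ 535·1197·3081·3431·441·3800·2900·1239·2025·45 ≡ 967 (mod 3821)
3067^2 = 9406489 ≡ 3008
3067^4 ≡ 3008^2 = 9048064 ≡ 3757
3067^8 ≡ 3757^2 = 14115049 ≡ 275
3067^16 ≡ 275^2 = 75625 ≡ 3026
3067^32 ≡ 3026^2 = 9156676 ≡ 1560
58 = 32 + 16 + 8 + 2, so 3067^58 ≡ 1560·3026·275·3008 ≡ 2768 (mod 3821)
y^r · r^s ≡ 967·2768 = 2676656 ≡ 1956 (mod 3821)

1956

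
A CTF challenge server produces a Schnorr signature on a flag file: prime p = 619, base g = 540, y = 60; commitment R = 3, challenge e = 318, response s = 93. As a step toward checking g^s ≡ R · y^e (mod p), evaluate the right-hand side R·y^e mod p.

237

60^2 = 3600 ≡ 505
60^4 ≡ 505^2 = 255025 ≡ 616
60^8 ≡ 616^2 = 379456 ≡ 9
60^16 ≡ 9^2 = 81
60^32 ≡ 81^2 = 6561 ≡ 371
60^64 ≡ 371^2 = 137641 ≡ 223
60^128 ≡ 223^2 = 49729 ≡ 209
60^256 ≡ 209^2 = 43681 ≡ 351
318 = 256 + 32 + 16 + 8 + 4 + 2, so 60^318 ≡ 351·371·81·9·616·505 ≡ 79 (mod 619)
R · y^e ≡ 3·79 = 237 ≡ 237 (mod 619)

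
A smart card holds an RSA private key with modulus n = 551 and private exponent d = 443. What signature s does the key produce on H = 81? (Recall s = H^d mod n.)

H^443 mod 551 = 500

500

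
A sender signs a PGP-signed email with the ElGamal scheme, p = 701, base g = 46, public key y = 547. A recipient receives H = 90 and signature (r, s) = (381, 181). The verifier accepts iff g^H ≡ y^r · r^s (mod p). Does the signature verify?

verifies

Left side g^H mod p:
46^2 = 2116 ≡ 13
46^4 ≡ 13^2 = 169
46^8 ≡ 169^2 = 28561 ≡ 521
46^16 ≡ 521^2 = 271441 ≡ 154
46^32 ≡ 154^2 = 23716 ≡ 583
46^64 ≡ 583^2 = 339889 ≡ 605
90 = 64 + 16 + 8 + 2, so 46^90 ≡ 605·154·521·13 ≡ 210 (mod 701)
Right side y^r · r^s mod p:
547^2 = 299209 ≡ 583
547^4 ≡ 583^2 = 339889 ≡ 605
547^8 ≡ 605^2 = 366025 ≡ 103
547^16 ≡ 103^2 = 10609 ≡ 94
547^32 ≡ 94^2 = 8836 ≡ 424
547^64 ≡ 424^2 = 179776 ≡ 320
547^128 ≡ 320^2 = 102400 ≡ 54
547^256 ≡ 54^2 = 2916 ≡ 112
381 = 256 + 64 + 32 + 16 + 8 + 4 + 1, so 547^381 ≡ 112·320·424·94·103·605·547 ≡ 589 (mod 701)
381^2 = 145161 ≡ 54
381^4 ≡ 54^2 = 2916 ≡ 112
381^8 ≡ 112^2 = 12544 ≡ 627
381^16 ≡ 627^2 = 393129 ≡ 569
381^32 ≡ 569^2 = 323761 ≡ 600
381^64 ≡ 600^2 = 360000 ≡ 387
381^128 ≡ 387^2 = 149769 ≡ 456
181 = 128 + 32 + 16 + 4 + 1, so 381^181 ≡ 456·600·569·112·381 ≡ 261 (mod 701)
589·261 = 153729 ≡ 210 (mod 701)
210 ≡ 210 (mod 701), so the signature is genuine.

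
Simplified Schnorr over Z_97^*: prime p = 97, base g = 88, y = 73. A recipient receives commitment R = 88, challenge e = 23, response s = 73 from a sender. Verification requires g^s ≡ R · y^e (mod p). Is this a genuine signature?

g^s mod p:
88^2 = 7744 ≡ 81
88^4 ≡ 81^2 = 6561 ≡ 62
88^8 ≡ 62^2 = 3844 ≡ 61
88^16 ≡ 61^2 = 3721 ≡ 35
88^32 ≡ 35^2 = 1225 ≡ 61
88^64 ≡ 61^2 = 3721 ≡ 35
73 = 64 + 8 + 1, so 88^73 ≡ 35·61·88 ≡ 88 (mod 97)
R · y^e mod p:
73^2 = 5329 ≡ 91
73^4 ≡ 91^2 = 8281 ≡ 36
73^8 ≡ 36^2 = 1296 ≡ 35
73^16 ≡ 35^2 = 1225 ≡ 61
23 = 16 + 4 + 2 + 1, so 73^23 ≡ 61·36·91·73 ≡ 4 (mod 97)
88·4 = 352 ≡ 61 (mod 97)
88 ≠ 61; the check fails.

forged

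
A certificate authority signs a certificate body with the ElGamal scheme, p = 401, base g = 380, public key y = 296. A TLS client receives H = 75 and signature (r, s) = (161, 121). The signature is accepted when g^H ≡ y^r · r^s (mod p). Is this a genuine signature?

Left side g^H mod p:
380^75 mod 401 = 147
Right side y^r · r^s mod p:
296^161 mod 401 = 238
161^121 mod 401 = 258
238·258 = 61404 ≡ 51 (mod 401)
147 ≠ 51, so verification fails.

forged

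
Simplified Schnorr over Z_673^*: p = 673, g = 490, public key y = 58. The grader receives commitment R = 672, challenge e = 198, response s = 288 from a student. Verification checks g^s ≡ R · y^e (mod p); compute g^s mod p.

1

Squares mod 673: 490^1≡490, 490^2≡512, 490^4≡347, 490^8≡615, 490^16≡672, 490^32≡1, 490^64≡1, 490^128≡1, 490^256≡1
288 = 256 + 32, so 490^288 ≡ 1·1 ≡ 1 (mod 673)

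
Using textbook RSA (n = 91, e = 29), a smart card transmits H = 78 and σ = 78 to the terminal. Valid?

Squares mod 91: σ^1≡78, σ^2≡78, σ^4≡78, σ^8≡78, σ^16≡78
29 = 16 + 8 + 4 + 1, so σ^29 ≡ 78·78·78·78 ≡ 78 (mod 91)
σ^29 mod 91 = 78 matches H.

yes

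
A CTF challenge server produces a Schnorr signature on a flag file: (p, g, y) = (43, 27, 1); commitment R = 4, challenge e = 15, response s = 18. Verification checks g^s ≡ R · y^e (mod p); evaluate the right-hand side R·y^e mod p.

4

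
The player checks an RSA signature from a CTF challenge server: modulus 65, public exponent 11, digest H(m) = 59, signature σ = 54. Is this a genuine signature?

σ^2 ≡ 54^2 = 2916 ≡ 56
σ^4 ≡ 56^2 = 3136 ≡ 16
σ^8 ≡ 16^2 = 256 ≡ 61
11 = 8 + 2 + 1, so σ^11 ≡ 61·56·54 ≡ 59 (mod 65)
59 = H(m), so the signature checks out.

genuine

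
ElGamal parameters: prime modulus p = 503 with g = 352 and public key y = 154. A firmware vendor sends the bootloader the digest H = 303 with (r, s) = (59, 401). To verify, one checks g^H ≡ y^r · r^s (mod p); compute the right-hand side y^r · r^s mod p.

484

154^59 mod 503 = 285
59^401 mod 503 = 67
y^r · r^s ≡ 285·67 = 19095 ≡ 484 (mod 503)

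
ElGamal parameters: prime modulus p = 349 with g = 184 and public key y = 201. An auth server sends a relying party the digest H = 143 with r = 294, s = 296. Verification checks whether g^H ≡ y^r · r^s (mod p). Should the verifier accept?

reject

Left side g^H mod p:
184^2 = 33856 ≡ 3
184^4 ≡ 3^2 = 9
184^8 ≡ 9^2 = 81
184^16 ≡ 81^2 = 6561 ≡ 279
184^32 ≡ 279^2 = 77841 ≡ 14
184^64 ≡ 14^2 = 196
184^128 ≡ 196^2 = 38416 ≡ 26
143 = 128 + 8 + 4 + 2 + 1, so 184^143 ≡ 26·81·9·3·184 ≡ 286 (mod 349)
Right side y^r · r^s mod p:
201^2 = 40401 ≡ 266
201^4 ≡ 266^2 = 70756 ≡ 258
201^8 ≡ 258^2 = 66564 ≡ 254
201^16 ≡ 254^2 = 64516 ≡ 300
201^32 ≡ 300^2 = 90000 ≡ 307
201^64 ≡ 307^2 = 94249 ≡ 19
201^128 ≡ 19^2 = 361 ≡ 12
201^256 ≡ 12^2 = 144
294 = 256 + 32 + 4 + 2, so 201^294 ≡ 144·307·258·266 ≡ 66 (mod 349)
294^2 = 86436 ≡ 233
294^4 ≡ 233^2 = 54289 ≡ 194
294^8 ≡ 194^2 = 37636 ≡ 293
294^16 ≡ 293^2 = 85849 ≡ 344
294^32 ≡ 344^2 = 118336 ≡ 25
294^64 ≡ 25^2 = 625 ≡ 276
294^128 ≡ 276^2 = 76176 ≡ 94
294^256 ≡ 94^2 = 8836 ≡ 111
296 = 256 + 32 + 8, so 294^296 ≡ 111·25·293 ≡ 254 (mod 349)
66·254 = 16764 ≡ 12 (mod 349)
286 ≠ 12, so verification fails.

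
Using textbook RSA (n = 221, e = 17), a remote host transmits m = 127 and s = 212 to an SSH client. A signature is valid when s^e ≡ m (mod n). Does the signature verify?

verifies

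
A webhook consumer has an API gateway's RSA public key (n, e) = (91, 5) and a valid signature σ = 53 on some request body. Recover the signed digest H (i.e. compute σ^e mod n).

σ^2 ≡ 53^2 = 2809 ≡ 79
σ^4 ≡ 79^2 = 6241 ≡ 53
5 = 4 + 1, so σ^5 ≡ 53·53 ≡ 79 (mod 91)

79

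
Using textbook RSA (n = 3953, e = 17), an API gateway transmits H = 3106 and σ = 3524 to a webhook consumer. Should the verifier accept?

σ^2 ≡ 3524^2 = 12418576 ≡ 2203
σ^4 ≡ 2203^2 = 4853209 ≡ 2878
σ^8 ≡ 2878^2 = 8282884 ≡ 1349
σ^16 ≡ 1349^2 = 1819801 ≡ 1421
17 = 16 + 1, so σ^17 ≡ 1421·3524 ≡ 3106 (mod 3953)
3106 = H, so the signature checks out.

accept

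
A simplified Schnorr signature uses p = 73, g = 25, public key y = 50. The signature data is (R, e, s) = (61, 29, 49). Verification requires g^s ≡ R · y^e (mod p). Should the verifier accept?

g^s mod p:
Squares mod 73: 25^1≡25, 25^2≡41, 25^4≡2, 25^8≡4, 25^16≡16, 25^32≡37
49 = 32 + 16 + 1, so 25^49 ≡ 37·16·25 ≡ 54 (mod 73)
R · y^e mod p:
Squares mod 73: 50^1≡50, 50^2≡18, 50^4≡32, 50^8≡2, 50^16≡4
29 = 16 + 8 + 4 + 1, so 50^29 ≡ 4·2·32·50 ≡ 25 (mod 73)
61·25 = 1525 ≡ 65 (mod 73)
54 ≠ 65; the check fails.

reject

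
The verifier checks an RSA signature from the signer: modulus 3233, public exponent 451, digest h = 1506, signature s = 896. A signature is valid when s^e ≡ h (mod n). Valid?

yes

s^2 ≡ 896^2 = 802816 ≡ 1032
s^4 ≡ 1032^2 = 1065024 ≡ 1367
s^8 ≡ 1367^2 = 1868689 ≡ 15
s^16 ≡ 15^2 = 225
s^32 ≡ 225^2 = 50625 ≡ 2130
s^64 ≡ 2130^2 = 4536900 ≡ 1001
s^128 ≡ 1001^2 = 1002001 ≡ 3004
s^256 ≡ 3004^2 = 9024016 ≡ 713
451 = 256 + 128 + 64 + 2 + 1, so s^451 ≡ 713·3004·1001·1032·896 ≡ 1506 (mod 3233)
s^451 mod 3233 = 1506 matches h.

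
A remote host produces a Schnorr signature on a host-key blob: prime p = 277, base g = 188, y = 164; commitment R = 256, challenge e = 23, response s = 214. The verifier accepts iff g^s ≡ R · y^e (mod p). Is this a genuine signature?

g^s mod p:
Squares mod 277: 188^1≡188, 188^2≡165, 188^4≡79, 188^8≡147, 188^16≡3, 188^32≡9, 188^64≡81, 188^128≡190
214 = 128 + 64 + 16 + 4 + 2, so 188^214 ≡ 190·81·3·79·165 ≡ 238 (mod 277)
R · y^e mod p:
Squares mod 277: 164^1≡164, 164^2≡27, 164^4≡175, 164^8≡155, 164^16≡203
23 = 16 + 4 + 2 + 1, so 164^23 ≡ 203·175·27·164 ≡ 1 (mod 277)
256·1 = 256 ≡ 256 (mod 277)
238 ≠ 256; the check fails.

forged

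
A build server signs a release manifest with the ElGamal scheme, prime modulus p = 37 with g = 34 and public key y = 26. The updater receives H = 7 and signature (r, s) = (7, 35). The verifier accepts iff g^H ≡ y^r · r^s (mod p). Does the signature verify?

does not verify

Left side g^H mod p:
34^2 = 1156 ≡ 9
34^4 ≡ 9^2 = 81 ≡ 7
7 = 4 + 2 + 1, so 34^7 ≡ 7·9·34 ≡ 33 (mod 37)
Right side y^r · r^s mod p:
26^2 = 676 ≡ 10
26^4 ≡ 10^2 = 100 ≡ 26
7 = 4 + 2 + 1, so 26^7 ≡ 26·10·26 ≡ 26 (mod 37)
7^2 = 49 ≡ 12
7^4 ≡ 12^2 = 144 ≡ 33
7^8 ≡ 33^2 = 1089 ≡ 16
7^16 ≡ 16^2 = 256 ≡ 34
7^32 ≡ 34^2 = 1156 ≡ 9
35 = 32 + 2 + 1, so 7^35 ≡ 9·12·7 ≡ 16 (mod 37)
26·16 = 416 ≡ 9 (mod 37)
33 ≠ 9, so verification fails.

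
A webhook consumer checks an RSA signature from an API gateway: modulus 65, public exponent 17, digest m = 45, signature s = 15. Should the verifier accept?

s^2 ≡ 15^2 = 225 ≡ 30
s^4 ≡ 30^2 = 900 ≡ 55
s^8 ≡ 55^2 = 3025 ≡ 35
s^16 ≡ 35^2 = 1225 ≡ 55
17 = 16 + 1, so s^17 ≡ 55·15 ≡ 45 (mod 65)
45 = m, so the signature checks out.

accept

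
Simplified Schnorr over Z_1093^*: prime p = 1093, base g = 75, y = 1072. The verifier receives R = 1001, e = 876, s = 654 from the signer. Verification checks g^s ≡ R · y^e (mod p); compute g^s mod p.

797

75^2 = 5625 ≡ 160
75^4 ≡ 160^2 = 25600 ≡ 461
75^8 ≡ 461^2 = 212521 ≡ 479
75^16 ≡ 479^2 = 229441 ≡ 1004
75^32 ≡ 1004^2 = 1008016 ≡ 270
75^64 ≡ 270^2 = 72900 ≡ 762
75^128 ≡ 762^2 = 580644 ≡ 261
75^256 ≡ 261^2 = 68121 ≡ 355
75^512 ≡ 355^2 = 126025 ≡ 330
654 = 512 + 128 + 8 + 4 + 2, so 75^654 ≡ 330·261·479·461·160 ≡ 797 (mod 1093)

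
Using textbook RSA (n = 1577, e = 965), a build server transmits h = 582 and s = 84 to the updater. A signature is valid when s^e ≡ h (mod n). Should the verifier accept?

accept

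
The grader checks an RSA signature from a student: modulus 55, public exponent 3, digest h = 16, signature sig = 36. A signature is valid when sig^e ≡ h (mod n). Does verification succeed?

sig^3 mod 55 = 16
sig^3 mod 55 = 16 matches h.

passes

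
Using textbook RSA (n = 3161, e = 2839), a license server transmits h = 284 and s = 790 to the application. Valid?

yes

s^2 ≡ 790^2 = 624100 ≡ 1383
s^4 ≡ 1383^2 = 1912689 ≡ 284
s^8 ≡ 284^2 = 80656 ≡ 1631
s^16 ≡ 1631^2 = 2660161 ≡ 1760
s^32 ≡ 1760^2 = 3097600 ≡ 2981
s^64 ≡ 2981^2 = 8886361 ≡ 790
s^128 ≡ 790^2 = 624100 ≡ 1383
s^256 ≡ 1383^2 = 1912689 ≡ 284
s^512 ≡ 284^2 = 80656 ≡ 1631
s^1024 ≡ 1631^2 = 2660161 ≡ 1760
s^2048 ≡ 1760^2 = 3097600 ≡ 2981
2839 = 2048 + 512 + 256 + 16 + 4 + 2 + 1, so s^2839 ≡ 2981·1631·284·1760·284·1383·790 ≡ 284 (mod 3161)
Since 284 equals the digest 284, verification succeeds.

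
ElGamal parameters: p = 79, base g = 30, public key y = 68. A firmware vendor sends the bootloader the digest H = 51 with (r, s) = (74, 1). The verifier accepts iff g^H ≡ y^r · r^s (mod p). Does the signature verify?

Left side g^H mod p:
Squares mod 79: 30^1≡30, 30^2≡31, 30^4≡13, 30^8≡11, 30^16≡42, 30^32≡26
51 = 32 + 16 + 2 + 1, so 30^51 ≡ 26·42·31·30 ≡ 15 (mod 79)
Right side y^r · r^s mod p:
Squares mod 79: 68^1≡68, 68^2≡42, 68^4≡26, 68^8≡44, 68^16≡40, 68^32≡20, 68^64≡5
74 = 64 + 8 + 2, so 68^74 ≡ 5·44·42 ≡ 76 (mod 79)
74^1 mod 79 = 74
76·74 = 5624 ≡ 15 (mod 79)
15 ≡ 15 (mod 79), so the signature is genuine.

verifies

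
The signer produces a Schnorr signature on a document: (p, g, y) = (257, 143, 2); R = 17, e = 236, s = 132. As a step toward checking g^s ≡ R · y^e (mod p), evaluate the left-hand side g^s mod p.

242

143^132 mod 257 = 242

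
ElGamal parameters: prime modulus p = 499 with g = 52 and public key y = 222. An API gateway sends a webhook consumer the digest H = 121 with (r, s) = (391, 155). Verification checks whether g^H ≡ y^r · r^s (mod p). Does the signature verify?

does not verify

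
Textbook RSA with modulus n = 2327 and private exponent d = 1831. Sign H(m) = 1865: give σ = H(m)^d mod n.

553

(H(m))^2 ≡ 1865^2 = 3478225 ≡ 1687
(H(m))^4 ≡ 1687^2 = 2845969 ≡ 48
(H(m))^8 ≡ 48^2 = 2304
(H(m))^16 ≡ 2304^2 = 5308416 ≡ 529
(H(m))^32 ≡ 529^2 = 279841 ≡ 601
(H(m))^64 ≡ 601^2 = 361201 ≡ 516
(H(m))^128 ≡ 516^2 = 266256 ≡ 978
(H(m))^256 ≡ 978^2 = 956484 ≡ 87
(H(m))^512 ≡ 87^2 = 7569 ≡ 588
(H(m))^1024 ≡ 588^2 = 345744 ≡ 1348
1831 = 1024 + 512 + 256 + 32 + 4 + 2 + 1, so (H(m))^1831 ≡ 1348·588·87·601·48·1687·1865 ≡ 553 (mod 2327)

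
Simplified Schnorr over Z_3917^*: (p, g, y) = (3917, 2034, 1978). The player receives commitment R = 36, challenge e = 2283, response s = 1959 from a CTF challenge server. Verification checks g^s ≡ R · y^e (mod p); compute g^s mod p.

2034

2034^2 = 4137156 ≡ 804
2034^4 ≡ 804^2 = 646416 ≡ 111
2034^8 ≡ 111^2 = 12321 ≡ 570
2034^16 ≡ 570^2 = 324900 ≡ 3706
2034^32 ≡ 3706^2 = 13734436 ≡ 1434
2034^64 ≡ 1434^2 = 2056356 ≡ 3848
2034^128 ≡ 3848^2 = 14807104 ≡ 844
2034^256 ≡ 844^2 = 712336 ≡ 3359
2034^512 ≡ 3359^2 = 11282881 ≡ 1921
2034^1024 ≡ 1921^2 = 3690241 ≡ 427
1959 = 1024 + 512 + 256 + 128 + 32 + 4 + 2 + 1, so 2034^1959 ≡ 427·1921·3359·844·1434·111·804·2034 ≡ 2034 (mod 3917)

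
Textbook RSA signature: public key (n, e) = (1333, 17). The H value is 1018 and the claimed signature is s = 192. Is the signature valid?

valid

s^2 ≡ 192^2 = 36864 ≡ 873
s^4 ≡ 873^2 = 762129 ≡ 986
s^8 ≡ 986^2 = 972196 ≡ 439
s^16 ≡ 439^2 = 192721 ≡ 769
17 = 16 + 1, so s^17 ≡ 769·192 ≡ 1018 (mod 1333)
1018 = H, so the signature checks out.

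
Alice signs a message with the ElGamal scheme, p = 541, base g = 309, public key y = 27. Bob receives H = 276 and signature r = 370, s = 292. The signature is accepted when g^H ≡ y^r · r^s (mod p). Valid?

yes

Left side g^H mod p:
309^276 mod 541 = 307
Right side y^r · r^s mod p:
27^370 mod 541 = 214
370^292 mod 541 = 368
214·368 = 78752 ≡ 307 (mod 541)
307 ≡ 307 (mod 541), so the signature is genuine.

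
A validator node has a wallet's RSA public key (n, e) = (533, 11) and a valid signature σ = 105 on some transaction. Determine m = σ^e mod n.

Squares mod 533: σ^1≡105, σ^2≡365, σ^4≡508, σ^8≡92
11 = 8 + 2 + 1, so σ^11 ≡ 92·365·105 ≡ 105 (mod 533)

105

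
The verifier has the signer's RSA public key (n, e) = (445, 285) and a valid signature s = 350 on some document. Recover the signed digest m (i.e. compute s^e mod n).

380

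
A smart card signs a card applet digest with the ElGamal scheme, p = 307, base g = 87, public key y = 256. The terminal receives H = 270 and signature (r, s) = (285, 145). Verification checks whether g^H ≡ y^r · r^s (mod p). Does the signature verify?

does not verify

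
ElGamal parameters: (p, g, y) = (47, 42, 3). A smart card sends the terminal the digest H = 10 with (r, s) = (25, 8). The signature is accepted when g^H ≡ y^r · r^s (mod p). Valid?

Left side g^H mod p:
42^10 mod 47 = 12
Right side y^r · r^s mod p:
3^25 mod 47 = 9
25^8 mod 47 = 17
9·17 = 153 ≡ 12 (mod 47)
12 ≡ 12 (mod 47), so the signature is genuine.

yes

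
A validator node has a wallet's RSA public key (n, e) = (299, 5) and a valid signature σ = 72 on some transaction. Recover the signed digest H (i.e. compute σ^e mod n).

σ^2 ≡ 72^2 = 5184 ≡ 101
σ^4 ≡ 101^2 = 10201 ≡ 35
5 = 4 + 1, so σ^5 ≡ 35·72 ≡ 128 (mod 299)

128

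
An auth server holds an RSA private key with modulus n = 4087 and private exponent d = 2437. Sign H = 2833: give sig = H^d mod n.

613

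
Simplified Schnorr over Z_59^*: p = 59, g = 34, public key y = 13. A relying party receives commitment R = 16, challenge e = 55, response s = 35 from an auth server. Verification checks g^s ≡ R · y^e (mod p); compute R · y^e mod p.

18

Squares mod 59: 13^1≡13, 13^2≡51, 13^4≡5, 13^8≡25, 13^16≡35, 13^32≡45
55 = 32 + 16 + 4 + 2 + 1, so 13^55 ≡ 45·35·5·51·13 ≡ 38 (mod 59)
R · y^e ≡ 16·38 = 608 ≡ 18 (mod 59)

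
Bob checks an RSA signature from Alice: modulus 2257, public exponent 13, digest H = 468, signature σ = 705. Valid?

no

σ^2 ≡ 705^2 = 497025 ≡ 485
σ^4 ≡ 485^2 = 235225 ≡ 497
σ^8 ≡ 497^2 = 247009 ≡ 996
13 = 8 + 4 + 1, so σ^13 ≡ 996·497·705 ≡ 1606 (mod 2257)
The recovered value 1606 does not match the digest 468.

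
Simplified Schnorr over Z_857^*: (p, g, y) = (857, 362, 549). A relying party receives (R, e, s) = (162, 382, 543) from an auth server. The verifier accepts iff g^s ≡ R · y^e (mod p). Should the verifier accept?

reject

g^s mod p:
Squares mod 857: 362^1≡362, 362^2≡780, 362^4≡787, 362^8≡615, 362^16≡288, 362^32≡672, 362^64≡802, 362^128≡454, 362^256≡436, 362^512≡699
543 = 512 + 16 + 8 + 4 + 2 + 1, so 362^543 ≡ 699·288·615·787·780·362 ≡ 469 (mod 857)
R · y^e mod p:
Squares mod 857: 549^1≡549, 549^2≡594, 549^4≡609, 549^8≡657, 549^16≡578, 549^32≡711, 549^64≡748, 549^128≡740, 549^256≡834
382 = 256 + 64 + 32 + 16 + 8 + 4 + 2, so 549^382 ≡ 834·748·711·578·657·609·594 ≡ 459 (mod 857)
162·459 = 74358 ≡ 656 (mod 857)
469 ≠ 656; the check fails.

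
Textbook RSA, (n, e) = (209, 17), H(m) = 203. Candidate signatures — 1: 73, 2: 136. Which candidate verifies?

Candidate 1: 73^2 = 5329 ≡ 104; 73^4 ≡ 104^2 = 10816 ≡ 157; 73^8 ≡ 157^2 = 24649 ≡ 196; 73^16 ≡ 196^2 = 38416 ≡ 169; 17 = 16 + 1, so 73^17 ≡ 169·73 ≡ 6 (mod 209)
Candidate 2: 136^2 = 18496 ≡ 104; 136^4 ≡ 104^2 = 10816 ≡ 157; 136^8 ≡ 157^2 = 24649 ≡ 196; 136^16 ≡ 196^2 = 38416 ≡ 169; 17 = 16 + 1, so 136^17 ≡ 169·136 ≡ 203 (mod 209)
  → matches H(m) = 203

2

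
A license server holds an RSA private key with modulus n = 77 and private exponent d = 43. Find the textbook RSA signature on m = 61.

40

m^2 ≡ 61^2 = 3721 ≡ 25
m^4 ≡ 25^2 = 625 ≡ 9
m^8 ≡ 9^2 = 81 ≡ 4
m^16 ≡ 4^2 = 16
m^32 ≡ 16^2 = 256 ≡ 25
43 = 32 + 8 + 2 + 1, so m^43 ≡ 25·4·25·61 ≡ 40 (mod 77)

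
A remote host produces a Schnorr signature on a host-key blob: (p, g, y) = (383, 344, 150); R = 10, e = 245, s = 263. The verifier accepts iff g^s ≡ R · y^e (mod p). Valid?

g^s mod p:
Squares mod 383: 344^1≡344, 344^2≡372, 344^4≡121, 344^8≡87, 344^16≡292, 344^32≡238, 344^64≡343, 344^128≡68, 344^256≡28
263 = 256 + 4 + 2 + 1, so 344^263 ≡ 28·121·372·344 ≡ 350 (mod 383)
R · y^e mod p:
Squares mod 383: 150^1≡150, 150^2≡286, 150^4≡217, 150^8≡363, 150^16≡17, 150^32≡289, 150^64≡27, 150^128≡346
245 = 128 + 64 + 32 + 16 + 4 + 1, so 150^245 ≡ 346·27·289·17·217·150 ≡ 93 (mod 383)
10·93 = 930 ≡ 164 (mod 383)
350 ≠ 164; the check fails.

no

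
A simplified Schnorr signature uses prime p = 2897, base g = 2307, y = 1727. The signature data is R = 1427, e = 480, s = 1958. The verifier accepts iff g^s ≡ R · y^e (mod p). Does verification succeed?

passes

g^s mod p:
Squares mod 2897: 2307^1≡2307, 2307^2≡460, 2307^4≡119, 2307^8≡2573, 2307^16≡684, 2307^32≡1439, 2307^64≡2263, 2307^128≡2170, 2307^256≡1275, 2307^512≡408, 2307^1024≡1335
1958 = 1024 + 512 + 256 + 128 + 32 + 4 + 2, so 2307^1958 ≡ 1335·408·1275·2170·1439·119·460 ≡ 1991 (mod 2897)
R · y^e mod p:
Squares mod 2897: 1727^1≡1727, 1727^2≡1516, 1727^4≡935, 1727^8≡2228, 1727^16≡1423, 1727^32≡2823, 1727^64≡2579, 1727^128≡2626, 1727^256≡1016
480 = 256 + 128 + 64 + 32, so 1727^480 ≡ 1016·2626·2579·2823 ≡ 379 (mod 2897)
1427·379 = 540833 ≡ 1991 (mod 2897)
1991 ≡ 1991 (mod 2897); signature holds.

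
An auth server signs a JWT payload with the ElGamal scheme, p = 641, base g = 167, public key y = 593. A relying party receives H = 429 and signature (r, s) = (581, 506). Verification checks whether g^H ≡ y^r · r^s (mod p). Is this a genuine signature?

Left side g^H mod p:
167^429 mod 641 = 411
Right side y^r · r^s mod p:
593^581 mod 641 = 30
581^506 mod 641 = 206
30·206 = 6180 ≡ 411 (mod 641)
411 ≡ 411 (mod 641), so the signature is genuine.

genuine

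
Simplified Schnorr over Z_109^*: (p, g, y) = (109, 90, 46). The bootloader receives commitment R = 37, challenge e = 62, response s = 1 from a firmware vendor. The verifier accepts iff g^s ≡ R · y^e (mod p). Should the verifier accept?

g^s mod p:
90^1 mod 109 = 90
R · y^e mod p:
46^2 = 2116 ≡ 45
46^4 ≡ 45^2 = 2025 ≡ 63
46^8 ≡ 63^2 = 3969 ≡ 45
46^16 ≡ 45^2 = 2025 ≡ 63
46^32 ≡ 63^2 = 3969 ≡ 45
62 = 32 + 16 + 8 + 4 + 2, so 46^62 ≡ 45·63·45·63·45 ≡ 45 (mod 109)
37·45 = 1665 ≡ 30 (mod 109)
90 ≠ 30; the check fails.

reject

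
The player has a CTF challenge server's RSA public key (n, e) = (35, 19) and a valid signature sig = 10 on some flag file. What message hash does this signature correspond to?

sig^2 ≡ 10^2 = 100 ≡ 30
sig^4 ≡ 30^2 = 900 ≡ 25
sig^8 ≡ 25^2 = 625 ≡ 30
sig^16 ≡ 30^2 = 900 ≡ 25
19 = 16 + 2 + 1, so sig^19 ≡ 25·30·10 ≡ 10 (mod 35)

10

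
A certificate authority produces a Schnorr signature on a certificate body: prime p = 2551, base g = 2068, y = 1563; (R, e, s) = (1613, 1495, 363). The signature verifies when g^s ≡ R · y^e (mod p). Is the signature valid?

invalid

g^s mod p:
2068^2 = 4276624 ≡ 1148
2068^4 ≡ 1148^2 = 1317904 ≡ 1588
2068^8 ≡ 1588^2 = 2521744 ≡ 1356
2068^16 ≡ 1356^2 = 1838736 ≡ 2016
2068^32 ≡ 2016^2 = 4064256 ≡ 513
2068^64 ≡ 513^2 = 263169 ≡ 416
2068^128 ≡ 416^2 = 173056 ≡ 2139
2068^256 ≡ 2139^2 = 4575321 ≡ 1378
363 = 256 + 64 + 32 + 8 + 2 + 1, so 2068^363 ≡ 1378·416·513·1356·1148·2068 ≡ 1855 (mod 2551)
R · y^e mod p:
1563^2 = 2442969 ≡ 1662
1563^4 ≡ 1662^2 = 2762244 ≡ 2062
1563^8 ≡ 2062^2 = 4251844 ≡ 1878
1563^16 ≡ 1878^2 = 3526884 ≡ 1402
1563^32 ≡ 1402^2 = 1965604 ≡ 1334
1563^64 ≡ 1334^2 = 1779556 ≡ 1509
1563^128 ≡ 1509^2 = 2277081 ≡ 1589
1563^256 ≡ 1589^2 = 2524921 ≡ 1982
1563^512 ≡ 1982^2 = 3928324 ≡ 2335
1563^1024 ≡ 2335^2 = 5452225 ≡ 738
1495 = 1024 + 256 + 128 + 64 + 16 + 4 + 2 + 1, so 1563^1495 ≡ 738·1982·1589·1509·1402·2062·1662·1563 ≡ 2372 (mod 2551)
1613·2372 = 3826036 ≡ 2087 (mod 2551)
1855 ≠ 2087; the check fails.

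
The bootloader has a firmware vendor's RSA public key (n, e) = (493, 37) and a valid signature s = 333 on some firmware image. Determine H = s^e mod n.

380

Squares mod 493: s^1≡333, s^2≡457, s^4≡310, s^8≡458, s^16≡239, s^32≡426
37 = 32 + 4 + 1, so s^37 ≡ 426·310·333 ≡ 380 (mod 493)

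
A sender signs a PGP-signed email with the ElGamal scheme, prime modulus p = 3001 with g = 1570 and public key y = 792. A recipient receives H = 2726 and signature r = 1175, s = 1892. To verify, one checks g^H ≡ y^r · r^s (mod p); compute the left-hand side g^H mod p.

Squares mod 3001: 1570^1≡1570, 1570^2≡1079, 1570^4≡2854, 1570^8≡602, 1570^16≡2284, 1570^32≡918, 1570^64≡2444, 1570^128≡1146, 1570^256≡1879, 1570^512≡1465, 1570^1024≡510, 1570^2048≡2014
2726 = 2048 + 512 + 128 + 32 + 4 + 2, so 1570^2726 ≡ 2014·1465·1146·918·2854·1079 ≡ 2986 (mod 3001)

2986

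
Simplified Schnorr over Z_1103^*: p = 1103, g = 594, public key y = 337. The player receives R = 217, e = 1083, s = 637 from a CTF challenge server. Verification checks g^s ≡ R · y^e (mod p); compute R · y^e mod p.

337^1083 mod 1103 = 551
R · y^e ≡ 217·551 = 119567 ≡ 443 (mod 1103)

443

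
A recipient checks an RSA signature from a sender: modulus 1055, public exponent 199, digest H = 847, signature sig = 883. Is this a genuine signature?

genuine

sig^2 ≡ 883^2 = 779689 ≡ 44
sig^4 ≡ 44^2 = 1936 ≡ 881
sig^8 ≡ 881^2 = 776161 ≡ 736
sig^16 ≡ 736^2 = 541696 ≡ 481
sig^32 ≡ 481^2 = 231361 ≡ 316
sig^64 ≡ 316^2 = 99856 ≡ 686
sig^128 ≡ 686^2 = 470596 ≡ 66
199 = 128 + 64 + 4 + 2 + 1, so sig^199 ≡ 66·686·881·44·883 ≡ 847 (mod 1055)
847 = H, so the signature checks out.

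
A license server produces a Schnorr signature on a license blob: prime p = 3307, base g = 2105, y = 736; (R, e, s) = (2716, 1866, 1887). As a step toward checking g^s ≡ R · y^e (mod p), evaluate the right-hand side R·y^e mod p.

736^2 = 541696 ≡ 2655
736^4 ≡ 2655^2 = 7049025 ≡ 1808
736^8 ≡ 1808^2 = 3268864 ≡ 1548
736^16 ≡ 1548^2 = 2396304 ≡ 2036
736^32 ≡ 2036^2 = 4145296 ≡ 1625
736^64 ≡ 1625^2 = 2640625 ≡ 1639
736^128 ≡ 1639^2 = 2686321 ≡ 1037
736^256 ≡ 1037^2 = 1075369 ≡ 594
736^512 ≡ 594^2 = 352836 ≡ 2294
736^1024 ≡ 2294^2 = 5262436 ≡ 999
1866 = 1024 + 512 + 256 + 64 + 8 + 2, so 736^1866 ≡ 999·2294·594·1639·1548·2655 ≡ 2912 (mod 3307)
R · y^e ≡ 2716·2912 = 7908992 ≡ 1955 (mod 3307)

1955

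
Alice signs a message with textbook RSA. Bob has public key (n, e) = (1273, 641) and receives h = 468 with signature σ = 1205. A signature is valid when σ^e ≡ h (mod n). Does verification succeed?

passes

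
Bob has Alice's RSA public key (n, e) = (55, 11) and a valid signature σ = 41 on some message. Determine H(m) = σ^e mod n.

41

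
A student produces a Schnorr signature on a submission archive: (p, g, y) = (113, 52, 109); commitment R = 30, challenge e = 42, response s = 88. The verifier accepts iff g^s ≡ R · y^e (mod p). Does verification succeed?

fails

g^s mod p:
Squares mod 113: 52^1≡52, 52^2≡105, 52^4≡64, 52^8≡28, 52^16≡106, 52^32≡49, 52^64≡28
88 = 64 + 16 + 8, so 52^88 ≡ 28·106·28 ≡ 49 (mod 113)
R · y^e mod p:
Squares mod 113: 109^1≡109, 109^2≡16, 109^4≡30, 109^8≡109, 109^16≡16, 109^32≡30
42 = 32 + 8 + 2, so 109^42 ≡ 30·109·16 ≡ 1 (mod 113)
30·1 = 30 ≡ 30 (mod 113)
49 ≠ 30; the check fails.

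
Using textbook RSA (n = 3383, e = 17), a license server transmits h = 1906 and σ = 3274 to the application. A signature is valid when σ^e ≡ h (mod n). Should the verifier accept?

reject

Squares mod 3383: σ^1≡3274, σ^2≡1732, σ^4≡2486, σ^8≡2838, σ^16≡2704
17 = 16 + 1, so σ^17 ≡ 2704·3274 ≡ 2968 (mod 3383)
σ^17 mod 3383 = 2968, but h = 1906.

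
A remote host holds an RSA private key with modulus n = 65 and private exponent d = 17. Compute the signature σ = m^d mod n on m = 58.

Squares mod 65: m^1≡58, m^2≡49, m^4≡61, m^8≡16, m^16≡61
17 = 16 + 1, so m^17 ≡ 61·58 ≡ 28 (mod 65)

28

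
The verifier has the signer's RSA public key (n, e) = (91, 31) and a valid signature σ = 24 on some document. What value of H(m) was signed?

σ^2 ≡ 24^2 = 576 ≡ 30
σ^4 ≡ 30^2 = 900 ≡ 81
σ^8 ≡ 81^2 = 6561 ≡ 9
σ^16 ≡ 9^2 = 81
31 = 16 + 8 + 4 + 2 + 1, so σ^31 ≡ 81·9·81·30·24 ≡ 80 (mod 91)

80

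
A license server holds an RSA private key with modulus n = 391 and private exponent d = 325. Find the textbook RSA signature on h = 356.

h^2 ≡ 356^2 = 126736 ≡ 52
h^4 ≡ 52^2 = 2704 ≡ 358
h^8 ≡ 358^2 = 128164 ≡ 307
h^16 ≡ 307^2 = 94249 ≡ 18
h^32 ≡ 18^2 = 324
h^64 ≡ 324^2 = 104976 ≡ 188
h^128 ≡ 188^2 = 35344 ≡ 154
h^256 ≡ 154^2 = 23716 ≡ 256
325 = 256 + 64 + 4 + 1, so h^325 ≡ 256·188·358·356 ≡ 152 (mod 391)

152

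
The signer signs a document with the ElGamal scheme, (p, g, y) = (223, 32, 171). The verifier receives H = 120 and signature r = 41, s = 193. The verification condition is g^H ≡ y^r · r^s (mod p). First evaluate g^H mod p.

33

32^2 = 1024 ≡ 132
32^4 ≡ 132^2 = 17424 ≡ 30
32^8 ≡ 30^2 = 900 ≡ 8
32^16 ≡ 8^2 = 64
32^32 ≡ 64^2 = 4096 ≡ 82
32^64 ≡ 82^2 = 6724 ≡ 34
120 = 64 + 32 + 16 + 8, so 32^120 ≡ 34·82·64·8 ≡ 33 (mod 223)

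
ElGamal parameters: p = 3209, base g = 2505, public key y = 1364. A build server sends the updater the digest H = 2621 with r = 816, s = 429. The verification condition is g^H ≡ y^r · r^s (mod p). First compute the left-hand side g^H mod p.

2505^2 = 6275025 ≡ 1430
2505^4 ≡ 1430^2 = 2044900 ≡ 767
2505^8 ≡ 767^2 = 588289 ≡ 1042
2505^16 ≡ 1042^2 = 1085764 ≡ 1122
2505^32 ≡ 1122^2 = 1258884 ≡ 956
2505^64 ≡ 956^2 = 913936 ≡ 2580
2505^128 ≡ 2580^2 = 6656400 ≡ 934
2505^256 ≡ 934^2 = 872356 ≡ 2717
2505^512 ≡ 2717^2 = 7382089 ≡ 1389
2505^1024 ≡ 1389^2 = 1929321 ≡ 712
2505^2048 ≡ 712^2 = 506944 ≡ 3131
2621 = 2048 + 512 + 32 + 16 + 8 + 4 + 1, so 2505^2621 ≡ 3131·1389·956·1122·1042·767·2505 ≡ 518 (mod 3209)

518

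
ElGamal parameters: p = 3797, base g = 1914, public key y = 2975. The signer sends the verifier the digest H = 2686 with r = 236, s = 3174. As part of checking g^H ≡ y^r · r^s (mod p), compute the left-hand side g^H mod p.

Squares mod 3797: 1914^1≡1914, 1914^2≡3088, 1914^4≡1477, 1914^8≡2051, 1914^16≡3322, 1914^32≡1602, 1914^64≡3429, 1914^128≡2529, 1914^256≡1693, 1914^512≡3311, 1914^1024≡782, 1914^2048≡207
2686 = 2048 + 512 + 64 + 32 + 16 + 8 + 4 + 2, so 1914^2686 ≡ 207·3311·3429·1602·3322·2051·1477·3088 ≡ 2759 (mod 3797)

2759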